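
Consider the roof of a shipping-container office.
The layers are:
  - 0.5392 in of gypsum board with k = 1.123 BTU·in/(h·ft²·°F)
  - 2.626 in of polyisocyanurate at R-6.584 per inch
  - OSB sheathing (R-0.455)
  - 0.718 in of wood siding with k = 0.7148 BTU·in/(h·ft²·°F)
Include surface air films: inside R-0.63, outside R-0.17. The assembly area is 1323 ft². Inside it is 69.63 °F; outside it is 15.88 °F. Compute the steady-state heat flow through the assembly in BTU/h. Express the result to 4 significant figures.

3550 BTU/h

0.5392/1.123 = 0.48014
2.626 × 6.584 = 17.29
0.718/0.7148 = 1.0045
R_total = 0.63 + 0.48014 + 17.29 + 0.455 + 1.0045 + 0.17 = 20.029 ft²·°F·h/BTU
Q = A·ΔT/R = 1323 × (69.63 − 15.88) / 20.029 = 3550.4 BTU/h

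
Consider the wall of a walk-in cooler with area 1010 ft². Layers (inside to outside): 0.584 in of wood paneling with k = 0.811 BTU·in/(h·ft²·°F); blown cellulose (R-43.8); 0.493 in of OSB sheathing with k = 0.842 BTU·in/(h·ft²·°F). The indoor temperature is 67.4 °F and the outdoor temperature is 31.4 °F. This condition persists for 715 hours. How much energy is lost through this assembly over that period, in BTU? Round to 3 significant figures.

0.584/0.811 = 0.7201
0.493/0.842 = 0.5855
R_total = 0.7201 + 43.8 + 0.5855 = 45.11 ft²·°F·h/BTU
Q = 1010 × (67.4 − 31.4) / 45.11 = 806.1 BTU/h
E = 806.1 × 715 = 576400 BTU

576000 BTU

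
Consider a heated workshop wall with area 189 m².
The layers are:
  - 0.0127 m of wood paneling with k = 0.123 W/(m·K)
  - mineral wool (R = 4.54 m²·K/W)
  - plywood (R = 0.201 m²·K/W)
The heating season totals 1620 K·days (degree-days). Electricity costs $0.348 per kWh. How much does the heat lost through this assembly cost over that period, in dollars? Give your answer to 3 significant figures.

528 dollars

0.0127/0.123 = 0.1033
R_total = 0.1033 + 4.54 + 0.201 = 4.844 m²·K/W
E = A × HDD × 24 / R / 1000 = 189 × 1620 × 24 / 4.844 / 1000 = 1517 kWh
Cost = 1517 × 0.348 = $527.9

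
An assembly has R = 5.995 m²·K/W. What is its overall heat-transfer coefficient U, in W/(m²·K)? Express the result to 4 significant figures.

U = 1/R = 1/5.995 = 0.16681

0.1668 W/(m²·K)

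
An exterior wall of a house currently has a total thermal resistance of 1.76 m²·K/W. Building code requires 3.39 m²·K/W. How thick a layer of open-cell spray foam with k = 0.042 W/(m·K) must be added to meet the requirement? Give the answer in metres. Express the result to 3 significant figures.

0.0685 m

ΔR = 3.39 − 1.76 = 1.63 m²·K/W
L = ΔR × k = 1.63 × 0.042 = 0.06846 m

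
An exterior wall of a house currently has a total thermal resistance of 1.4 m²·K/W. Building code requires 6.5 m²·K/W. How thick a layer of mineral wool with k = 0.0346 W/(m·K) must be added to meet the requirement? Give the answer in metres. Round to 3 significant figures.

ΔR = 6.5 − 1.4 = 5.1 m²·K/W
L = ΔR × k = 5.1 × 0.0346 = 0.1765 m

0.176 m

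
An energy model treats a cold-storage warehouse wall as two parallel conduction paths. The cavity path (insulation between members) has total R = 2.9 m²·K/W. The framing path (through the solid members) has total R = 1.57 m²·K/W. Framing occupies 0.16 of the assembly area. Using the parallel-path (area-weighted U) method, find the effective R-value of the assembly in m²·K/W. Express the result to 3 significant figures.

U_eff = 0.84/2.9 + 0.16/1.57 = 0.2897 + 0.1019 = 0.3916
R_eff = 1/U_eff = 2.554 m²·K/W

2.55 m²·K/W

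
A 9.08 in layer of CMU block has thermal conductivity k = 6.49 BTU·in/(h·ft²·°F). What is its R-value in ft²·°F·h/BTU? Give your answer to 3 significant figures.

1.40 ft²·°F·h/BTU

R = L/k = 9.08/6.49 = 1.399 ft²·°F·h/BTU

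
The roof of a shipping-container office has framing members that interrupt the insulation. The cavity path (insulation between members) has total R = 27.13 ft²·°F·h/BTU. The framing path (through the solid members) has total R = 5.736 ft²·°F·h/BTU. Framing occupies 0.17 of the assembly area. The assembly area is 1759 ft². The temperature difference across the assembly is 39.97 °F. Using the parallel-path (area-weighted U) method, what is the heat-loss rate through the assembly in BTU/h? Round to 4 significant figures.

U_eff = 0.83/27.13 + 0.17/5.736 = 0.030593 + 0.029637 = 0.060231
R_eff = 1/U_eff = 16.603 ft²·°F·h/BTU
Q = 1759 × 39.97 / 16.603 = 4234.7 BTU/h

4235 BTU/h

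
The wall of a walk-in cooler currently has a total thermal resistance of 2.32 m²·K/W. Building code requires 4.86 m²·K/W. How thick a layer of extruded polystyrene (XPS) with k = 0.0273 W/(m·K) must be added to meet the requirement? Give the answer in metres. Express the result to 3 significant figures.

ΔR = 4.86 − 2.32 = 2.54 m²·K/W
L = ΔR × k = 2.54 × 0.0273 = 0.06934 m

0.0693 m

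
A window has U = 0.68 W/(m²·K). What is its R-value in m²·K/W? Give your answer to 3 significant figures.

1.47 m²·K/W

R = 1/U = 1/0.68 = 1.471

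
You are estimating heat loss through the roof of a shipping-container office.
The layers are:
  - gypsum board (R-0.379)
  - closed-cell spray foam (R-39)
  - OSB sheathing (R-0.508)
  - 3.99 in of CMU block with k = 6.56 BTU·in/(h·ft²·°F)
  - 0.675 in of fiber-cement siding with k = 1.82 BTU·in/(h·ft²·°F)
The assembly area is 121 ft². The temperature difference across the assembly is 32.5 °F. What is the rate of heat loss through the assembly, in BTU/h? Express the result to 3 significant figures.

96.2 BTU/h

3.99/6.56 = 0.6082
0.675/1.82 = 0.3709
R_total = 0.379 + 39 + 0.508 + 0.6082 + 0.3709 = 40.87 ft²·°F·h/BTU
Q = A·ΔT/R = 121 × 32.5 / 40.87 = 96.23 BTU/h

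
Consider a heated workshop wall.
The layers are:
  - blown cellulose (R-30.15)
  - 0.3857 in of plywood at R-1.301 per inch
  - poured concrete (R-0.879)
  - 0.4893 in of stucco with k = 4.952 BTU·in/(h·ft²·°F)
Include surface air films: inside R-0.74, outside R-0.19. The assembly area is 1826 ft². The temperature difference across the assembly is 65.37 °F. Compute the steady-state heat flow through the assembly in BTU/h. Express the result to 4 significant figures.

3666 BTU/h

0.3857 × 1.301 = 0.5018
0.4893/4.952 = 0.098809
R_total = 0.74 + 30.15 + 0.5018 + 0.879 + 0.098809 + 0.19 = 32.56 ft²·°F·h/BTU
Q = A·ΔT/R = 1826 × 65.37 / 32.56 = 3666.1 BTU/h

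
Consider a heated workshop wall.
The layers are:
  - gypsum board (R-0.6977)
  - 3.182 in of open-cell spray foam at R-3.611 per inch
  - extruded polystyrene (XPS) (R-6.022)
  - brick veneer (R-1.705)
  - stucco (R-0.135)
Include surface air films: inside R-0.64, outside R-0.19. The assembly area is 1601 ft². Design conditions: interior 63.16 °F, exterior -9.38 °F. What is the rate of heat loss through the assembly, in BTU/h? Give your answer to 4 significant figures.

3.182 × 3.611 = 11.49
R_total = 0.64 + 0.6977 + 11.49 + 6.022 + 1.705 + 0.135 + 0.19 = 20.88 ft²·°F·h/BTU
Q = A·ΔT/R = 1601 × (63.16 − (-9.38)) / 20.88 = 5562.1 BTU/h

5562 BTU/h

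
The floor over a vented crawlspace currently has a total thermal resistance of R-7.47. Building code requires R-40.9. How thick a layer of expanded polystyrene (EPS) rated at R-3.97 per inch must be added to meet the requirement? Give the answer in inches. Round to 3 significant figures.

ΔR = 40.9 − 7.47 = 33.43 ft²·°F·h/BTU
L = ΔR / (R/in) = 33.43/3.97 = 8.421 in

8.42 in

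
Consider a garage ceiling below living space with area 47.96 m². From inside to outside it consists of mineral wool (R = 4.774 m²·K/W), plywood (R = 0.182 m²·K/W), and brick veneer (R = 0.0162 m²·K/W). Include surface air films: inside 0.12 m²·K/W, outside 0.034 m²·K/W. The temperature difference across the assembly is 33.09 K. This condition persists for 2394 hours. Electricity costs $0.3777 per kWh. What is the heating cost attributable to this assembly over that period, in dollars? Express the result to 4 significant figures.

R_total = 0.12 + 4.774 + 0.182 + 0.0162 + 0.034 = 5.1262 m²·K/W
Q = 47.96 × 33.09 / 5.1262 = 309.59 W
E = 309.59 W × 2394 h / 1000 = 741.15 kWh
Cost = 741.15 × 0.3777 = $279.93

279.9 dollars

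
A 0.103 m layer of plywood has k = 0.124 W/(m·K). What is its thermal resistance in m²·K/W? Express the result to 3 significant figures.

0.831 m²·K/W

R = L/k = 0.103/0.124 = 0.8306 m²·K/W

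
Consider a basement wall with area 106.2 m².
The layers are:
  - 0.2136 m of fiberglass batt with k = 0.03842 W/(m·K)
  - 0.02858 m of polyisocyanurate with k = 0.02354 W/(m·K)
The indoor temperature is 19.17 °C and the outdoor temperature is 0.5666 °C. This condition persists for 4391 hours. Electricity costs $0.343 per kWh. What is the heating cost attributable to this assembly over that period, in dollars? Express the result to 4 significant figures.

0.2136/0.03842 = 5.5596
0.02858/0.02354 = 1.2141
R_total = 5.5596 + 1.2141 = 6.7737 m²·K/W
Q = 106.2 × (19.17 − 0.5666) / 6.7737 = 291.67 W
E = 291.67 W × 4391 h / 1000 = 1280.7 kWh
Cost = 1280.7 × 0.343 = $439.29

439.3 dollars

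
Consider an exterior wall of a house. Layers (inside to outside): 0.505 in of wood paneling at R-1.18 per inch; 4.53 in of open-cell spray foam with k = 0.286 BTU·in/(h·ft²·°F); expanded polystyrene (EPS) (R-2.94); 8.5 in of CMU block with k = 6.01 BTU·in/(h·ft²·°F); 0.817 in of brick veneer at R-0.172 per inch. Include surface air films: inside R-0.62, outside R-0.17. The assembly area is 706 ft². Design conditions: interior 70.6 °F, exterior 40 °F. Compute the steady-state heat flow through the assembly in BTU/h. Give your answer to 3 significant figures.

995 BTU/h

0.505 × 1.18 = 0.5959
4.53/0.286 = 15.84
8.5/6.01 = 1.414
0.817 × 0.172 = 0.1405
R_total = 0.62 + 0.5959 + 15.84 + 2.94 + 1.414 + 0.1405 + 0.17 = 21.72 ft²·°F·h/BTU
Q = A·ΔT/R = 706 × (70.6 − 40) / 21.72 = 994.6 BTU/h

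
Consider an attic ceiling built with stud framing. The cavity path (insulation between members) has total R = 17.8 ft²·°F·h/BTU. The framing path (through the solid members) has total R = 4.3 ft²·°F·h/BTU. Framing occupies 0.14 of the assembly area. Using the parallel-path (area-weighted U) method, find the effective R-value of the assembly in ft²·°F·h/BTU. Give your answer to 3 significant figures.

U_eff = 0.86/17.8 + 0.14/4.3 = 0.04831 + 0.03256 = 0.08087
R_eff = 1/U_eff = 12.37 ft²·°F·h/BTU

12.4 ft²·°F·h/BTU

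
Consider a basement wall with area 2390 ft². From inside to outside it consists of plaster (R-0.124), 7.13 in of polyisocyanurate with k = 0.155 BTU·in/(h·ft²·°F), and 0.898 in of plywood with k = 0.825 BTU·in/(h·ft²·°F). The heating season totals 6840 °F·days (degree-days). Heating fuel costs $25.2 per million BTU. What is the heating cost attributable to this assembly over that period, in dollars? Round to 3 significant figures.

209 dollars

7.13/0.155 = 46
0.898/0.825 = 1.088
R_total = 0.124 + 46 + 1.088 = 47.21 ft²·°F·h/BTU
E = A × HDD × 24 / R = 2390 × 6840 × 24 / 47.21 = 8310000 BTU
Cost = 8310000/10⁶ × 25.2 = $209.4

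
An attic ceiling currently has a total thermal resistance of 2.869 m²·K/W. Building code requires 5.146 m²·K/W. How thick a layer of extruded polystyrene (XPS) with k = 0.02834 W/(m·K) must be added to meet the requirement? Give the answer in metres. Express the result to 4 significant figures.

ΔR = 5.146 − 2.869 = 2.277 m²·K/W
L = ΔR × k = 2.277 × 0.02834 = 0.06453 m

0.06453 m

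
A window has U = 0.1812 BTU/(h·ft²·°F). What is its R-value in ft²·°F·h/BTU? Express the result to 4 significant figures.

R = 1/U = 1/0.1812 = 5.5188

5.519 ft²·°F·h/BTU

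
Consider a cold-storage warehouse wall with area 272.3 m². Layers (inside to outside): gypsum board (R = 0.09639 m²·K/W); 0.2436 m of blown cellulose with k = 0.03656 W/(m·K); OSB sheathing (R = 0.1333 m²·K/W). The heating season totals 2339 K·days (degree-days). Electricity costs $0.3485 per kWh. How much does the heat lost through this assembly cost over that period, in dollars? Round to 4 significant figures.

0.2436/0.03656 = 6.663
R_total = 0.09639 + 6.663 + 0.1333 = 6.8927 m²·K/W
E = A × HDD × 24 / R / 1000 = 272.3 × 2339 × 24 / 6.8927 / 1000 = 2217.7 kWh
Cost = 2217.7 × 0.3485 = $772.86

772.9 dollars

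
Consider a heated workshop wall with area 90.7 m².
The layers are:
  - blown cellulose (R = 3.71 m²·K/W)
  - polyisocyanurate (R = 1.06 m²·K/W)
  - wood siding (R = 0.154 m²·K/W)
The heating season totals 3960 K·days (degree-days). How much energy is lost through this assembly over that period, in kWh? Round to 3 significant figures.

1750 kWh

R_total = 3.71 + 1.06 + 0.154 = 4.924 m²·K/W
E = A × HDD × 24 / R / 1000 = 90.7 × 3960 × 24 / 4.924 / 1000 = 1751 kWh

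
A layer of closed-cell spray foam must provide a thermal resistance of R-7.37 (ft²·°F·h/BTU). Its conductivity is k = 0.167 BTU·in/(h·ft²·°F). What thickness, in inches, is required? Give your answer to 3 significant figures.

1.23 in

L = R × k = 7.37 × 0.167 = 1.231 in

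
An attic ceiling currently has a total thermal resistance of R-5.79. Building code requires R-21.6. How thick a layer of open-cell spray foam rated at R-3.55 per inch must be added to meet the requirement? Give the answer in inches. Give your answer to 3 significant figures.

4.45 in

ΔR = 21.6 − 5.79 = 15.81 ft²·°F·h/BTU
L = ΔR / (R/in) = 15.81/3.55 = 4.454 in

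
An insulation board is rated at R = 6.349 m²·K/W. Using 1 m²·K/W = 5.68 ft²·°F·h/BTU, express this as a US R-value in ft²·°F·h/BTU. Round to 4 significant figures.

R_US = 6.349 × 5.68 = 36.062

36.06 ft²·°F·h/BTU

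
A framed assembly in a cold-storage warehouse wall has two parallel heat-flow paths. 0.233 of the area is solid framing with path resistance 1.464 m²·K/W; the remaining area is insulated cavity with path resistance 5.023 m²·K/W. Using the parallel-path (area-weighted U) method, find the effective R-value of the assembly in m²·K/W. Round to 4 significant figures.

U_eff = 0.767/5.023 + 0.233/1.464 = 0.1527 + 0.15915 = 0.31185
R_eff = 1/U_eff = 3.2067 m²·K/W

3.207 m²·K/W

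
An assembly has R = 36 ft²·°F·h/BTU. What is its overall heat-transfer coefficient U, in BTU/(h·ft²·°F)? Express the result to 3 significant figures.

U = 1/R = 1/36 = 0.02778

0.0278 BTU/(h·ft²·°F)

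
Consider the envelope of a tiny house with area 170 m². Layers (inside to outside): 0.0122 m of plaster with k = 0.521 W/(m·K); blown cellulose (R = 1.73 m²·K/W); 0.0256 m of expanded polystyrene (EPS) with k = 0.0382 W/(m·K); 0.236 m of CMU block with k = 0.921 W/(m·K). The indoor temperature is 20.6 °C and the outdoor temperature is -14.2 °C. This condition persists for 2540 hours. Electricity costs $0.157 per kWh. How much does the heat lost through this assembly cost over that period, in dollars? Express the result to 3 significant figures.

880 dollars

0.0122/0.521 = 0.02342
0.0256/0.0382 = 0.6702
0.236/0.921 = 0.2562
R_total = 0.02342 + 1.73 + 0.6702 + 0.2562 = 2.68 m²·K/W
Q = 170 × (20.6 − (-14.2)) / 2.68 = 2208 W
E = 2208 W × 2540 h / 1000 = 5607 kWh
Cost = 5607 × 0.157 = $880.4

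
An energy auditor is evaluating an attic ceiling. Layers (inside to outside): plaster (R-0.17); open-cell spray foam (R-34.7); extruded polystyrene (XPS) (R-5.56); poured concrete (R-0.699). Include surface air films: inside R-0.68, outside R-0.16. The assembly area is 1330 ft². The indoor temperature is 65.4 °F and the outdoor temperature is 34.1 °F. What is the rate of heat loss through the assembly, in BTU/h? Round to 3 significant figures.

992 BTU/h

R_total = 0.68 + 0.17 + 34.7 + 5.56 + 0.699 + 0.16 = 41.97 ft²·°F·h/BTU
Q = A·ΔT/R = 1330 × (65.4 − 34.1) / 41.97 = 991.9 BTU/h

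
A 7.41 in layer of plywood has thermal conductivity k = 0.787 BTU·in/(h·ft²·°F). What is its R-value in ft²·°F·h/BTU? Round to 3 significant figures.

9.42 ft²·°F·h/BTU

R = L/k = 7.41/0.787 = 9.416 ft²·°F·h/BTU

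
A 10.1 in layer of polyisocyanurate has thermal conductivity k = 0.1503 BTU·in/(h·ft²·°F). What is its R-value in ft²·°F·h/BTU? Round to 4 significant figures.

67.20 ft²·°F·h/BTU

R = L/k = 10.1/0.1503 = 67.199 ft²·°F·h/BTU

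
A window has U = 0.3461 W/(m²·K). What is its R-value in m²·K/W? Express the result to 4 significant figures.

R = 1/U = 1/0.3461 = 2.8893

2.889 m²·K/W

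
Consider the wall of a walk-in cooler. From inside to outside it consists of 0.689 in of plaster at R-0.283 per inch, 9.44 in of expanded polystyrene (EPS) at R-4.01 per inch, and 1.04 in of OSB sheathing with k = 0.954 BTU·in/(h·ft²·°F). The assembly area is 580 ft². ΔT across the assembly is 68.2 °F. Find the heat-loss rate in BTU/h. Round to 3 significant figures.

1010 BTU/h

0.689 × 0.283 = 0.195
9.44 × 4.01 = 37.85
1.04/0.954 = 1.09
R_total = 0.195 + 37.85 + 1.09 = 39.14 ft²·°F·h/BTU
Q = A·ΔT/R = 580 × 68.2 / 39.14 = 1011 BTU/h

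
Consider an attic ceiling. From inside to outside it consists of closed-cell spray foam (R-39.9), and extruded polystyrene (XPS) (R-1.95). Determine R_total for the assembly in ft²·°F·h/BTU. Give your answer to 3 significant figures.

R_total = 39.9 + 1.95 = 41.85 ft²·°F·h/BTU

41.9 ft²·°F·h/BTU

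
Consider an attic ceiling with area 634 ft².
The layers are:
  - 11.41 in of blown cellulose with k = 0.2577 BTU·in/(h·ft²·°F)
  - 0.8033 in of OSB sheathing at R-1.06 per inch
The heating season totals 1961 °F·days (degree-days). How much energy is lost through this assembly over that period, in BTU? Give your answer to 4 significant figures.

661200 BTU

11.41/0.2577 = 44.276
0.8033 × 1.06 = 0.8515
R_total = 44.276 + 0.8515 = 45.128 ft²·°F·h/BTU
E = A × HDD × 24 / R = 634 × 1961 × 24 / 45.128 = 661200 BTU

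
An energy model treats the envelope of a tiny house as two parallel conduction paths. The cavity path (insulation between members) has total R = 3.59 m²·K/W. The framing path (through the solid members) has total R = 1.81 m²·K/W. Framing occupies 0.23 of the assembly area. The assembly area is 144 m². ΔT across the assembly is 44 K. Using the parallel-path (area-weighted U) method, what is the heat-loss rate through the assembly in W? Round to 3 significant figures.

U_eff = 0.77/3.59 + 0.23/1.81 = 0.2145 + 0.1271 = 0.3416
R_eff = 1/U_eff = 2.928 m²·K/W
Q = 144 × 44 / 2.928 = 2164 W

2160 W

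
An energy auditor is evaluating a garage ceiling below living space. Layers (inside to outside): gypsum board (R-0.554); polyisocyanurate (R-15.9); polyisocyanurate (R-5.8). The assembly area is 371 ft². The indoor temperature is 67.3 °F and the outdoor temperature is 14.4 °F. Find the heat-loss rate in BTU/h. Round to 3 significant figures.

882 BTU/h

R_total = 0.554 + 15.9 + 5.8 = 22.25 ft²·°F·h/BTU
Q = A·ΔT/R = 371 × (67.3 − 14.4) / 22.25 = 881.9 BTU/h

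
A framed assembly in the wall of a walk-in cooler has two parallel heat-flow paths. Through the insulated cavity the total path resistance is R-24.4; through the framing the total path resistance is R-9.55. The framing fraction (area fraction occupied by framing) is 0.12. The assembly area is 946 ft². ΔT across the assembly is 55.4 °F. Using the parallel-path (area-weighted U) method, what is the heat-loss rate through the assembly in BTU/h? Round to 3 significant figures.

2550 BTU/h

U_eff = 0.88/24.4 + 0.12/9.55 = 0.03607 + 0.01257 = 0.04863
R_eff = 1/U_eff = 20.56 ft²·°F·h/BTU
Q = 946 × 55.4 / 20.56 = 2549 BTU/h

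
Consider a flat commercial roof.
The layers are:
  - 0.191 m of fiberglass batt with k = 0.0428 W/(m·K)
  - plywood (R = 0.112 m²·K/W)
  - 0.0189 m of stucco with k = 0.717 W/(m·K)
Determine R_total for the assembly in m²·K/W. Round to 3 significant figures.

0.191/0.0428 = 4.463
0.0189/0.717 = 0.02636
R_total = 4.463 + 0.112 + 0.02636 = 4.601 m²·K/W

4.60 m²·K/W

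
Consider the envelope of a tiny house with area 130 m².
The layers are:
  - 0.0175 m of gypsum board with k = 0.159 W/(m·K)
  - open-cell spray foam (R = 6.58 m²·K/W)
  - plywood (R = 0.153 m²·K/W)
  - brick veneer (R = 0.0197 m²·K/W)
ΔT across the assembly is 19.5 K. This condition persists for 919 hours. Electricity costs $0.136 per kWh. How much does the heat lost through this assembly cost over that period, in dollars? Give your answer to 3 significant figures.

46.2 dollars

0.0175/0.159 = 0.1101
R_total = 0.1101 + 6.58 + 0.153 + 0.0197 = 6.863 m²·K/W
Q = 130 × 19.5 / 6.863 = 369.4 W
E = 369.4 W × 919 h / 1000 = 339.5 kWh
Cost = 339.5 × 0.136 = $46.17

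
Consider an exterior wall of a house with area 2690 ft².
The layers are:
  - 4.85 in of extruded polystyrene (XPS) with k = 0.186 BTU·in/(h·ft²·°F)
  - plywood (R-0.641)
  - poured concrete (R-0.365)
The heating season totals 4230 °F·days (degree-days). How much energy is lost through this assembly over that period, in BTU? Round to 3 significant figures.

4.85/0.186 = 26.08
R_total = 26.08 + 0.641 + 0.365 = 27.08 ft²·°F·h/BTU
E = A × HDD × 24 / R = 2690 × 4230 × 24 / 27.08 = 10080000 BTU

10100000 BTU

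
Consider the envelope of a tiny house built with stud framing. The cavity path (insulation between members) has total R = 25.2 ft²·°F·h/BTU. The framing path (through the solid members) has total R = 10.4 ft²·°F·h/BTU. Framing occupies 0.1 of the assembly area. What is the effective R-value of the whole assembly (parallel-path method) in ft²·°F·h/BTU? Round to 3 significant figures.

U_eff = 0.9/25.2 + 0.1/10.4 = 0.03571 + 0.009615 = 0.04533
R_eff = 1/U_eff = 22.06 ft²·°F·h/BTU

22.1 ft²·°F·h/BTU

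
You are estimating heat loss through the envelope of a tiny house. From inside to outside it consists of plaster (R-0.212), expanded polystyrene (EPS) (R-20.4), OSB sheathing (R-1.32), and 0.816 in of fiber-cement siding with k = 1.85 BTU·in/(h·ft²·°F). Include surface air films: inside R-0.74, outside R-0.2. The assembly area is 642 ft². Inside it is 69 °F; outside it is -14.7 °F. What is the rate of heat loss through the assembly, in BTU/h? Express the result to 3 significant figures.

2300 BTU/h

0.816/1.85 = 0.4411
R_total = 0.74 + 0.212 + 20.4 + 1.32 + 0.4411 + 0.2 = 23.31 ft²·°F·h/BTU
Q = A·ΔT/R = 642 × (69 − (-14.7)) / 23.31 = 2305 BTU/h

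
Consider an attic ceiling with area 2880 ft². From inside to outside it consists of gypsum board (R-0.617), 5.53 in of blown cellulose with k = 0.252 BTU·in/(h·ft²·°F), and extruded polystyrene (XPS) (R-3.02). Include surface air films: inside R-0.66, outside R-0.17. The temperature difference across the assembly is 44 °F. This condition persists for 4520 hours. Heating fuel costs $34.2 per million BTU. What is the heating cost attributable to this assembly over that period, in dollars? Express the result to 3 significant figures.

742 dollars

5.53/0.252 = 21.94
R_total = 0.66 + 0.617 + 21.94 + 3.02 + 0.17 = 26.41 ft²·°F·h/BTU
Q = 2880 × 44 / 26.41 = 4798 BTU/h
E = 4798 × 4520 = 21690000 BTU
Cost = 21690000/10⁶ × 34.2 = $741.7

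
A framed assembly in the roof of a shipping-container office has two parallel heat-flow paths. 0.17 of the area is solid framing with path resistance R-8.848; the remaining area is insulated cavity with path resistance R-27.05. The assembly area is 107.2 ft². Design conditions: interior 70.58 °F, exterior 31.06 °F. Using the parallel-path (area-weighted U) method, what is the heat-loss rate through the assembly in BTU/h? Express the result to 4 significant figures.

U_eff = 0.83/27.05 + 0.17/8.848 = 0.030684 + 0.019213 = 0.049897
R_eff = 1/U_eff = 20.041 ft²·°F·h/BTU
Q = 107.2 × (70.58 − 31.06) / 20.041 = 211.39 BTU/h

211.4 BTU/h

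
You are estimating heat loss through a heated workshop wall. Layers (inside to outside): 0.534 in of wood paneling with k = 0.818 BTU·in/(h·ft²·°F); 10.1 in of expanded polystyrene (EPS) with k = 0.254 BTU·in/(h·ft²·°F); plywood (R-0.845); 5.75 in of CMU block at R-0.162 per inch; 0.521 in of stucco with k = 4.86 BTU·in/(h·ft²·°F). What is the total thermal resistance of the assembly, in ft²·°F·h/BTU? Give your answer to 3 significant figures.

42.3 ft²·°F·h/BTU

0.534/0.818 = 0.6528
10.1/0.254 = 39.76
5.75 × 0.162 = 0.9315
0.521/4.86 = 0.1072
R_total = 0.6528 + 39.76 + 0.845 + 0.9315 + 0.1072 = 42.3 ft²·°F·h/BTU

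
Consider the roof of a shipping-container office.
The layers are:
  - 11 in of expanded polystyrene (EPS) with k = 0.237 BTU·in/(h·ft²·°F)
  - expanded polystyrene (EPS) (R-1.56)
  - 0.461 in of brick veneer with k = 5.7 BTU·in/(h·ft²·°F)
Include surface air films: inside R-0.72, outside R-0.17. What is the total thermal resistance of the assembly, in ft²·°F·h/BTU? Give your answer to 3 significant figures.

11/0.237 = 46.41
0.461/5.7 = 0.08088
R_total = 0.72 + 46.41 + 1.56 + 0.08088 + 0.17 = 48.94 ft²·°F·h/BTU

48.9 ft²·°F·h/BTU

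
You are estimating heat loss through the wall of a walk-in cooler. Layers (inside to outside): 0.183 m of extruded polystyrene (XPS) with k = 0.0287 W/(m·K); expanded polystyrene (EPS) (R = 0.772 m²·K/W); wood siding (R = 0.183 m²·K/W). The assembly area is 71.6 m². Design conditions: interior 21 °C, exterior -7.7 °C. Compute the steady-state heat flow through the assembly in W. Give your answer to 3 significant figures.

0.183/0.0287 = 6.376
R_total = 6.376 + 0.772 + 0.183 = 7.331 m²·K/W
Q = A·ΔT/R = 71.6 × (21 − (-7.7)) / 7.331 = 280.3 W

280 W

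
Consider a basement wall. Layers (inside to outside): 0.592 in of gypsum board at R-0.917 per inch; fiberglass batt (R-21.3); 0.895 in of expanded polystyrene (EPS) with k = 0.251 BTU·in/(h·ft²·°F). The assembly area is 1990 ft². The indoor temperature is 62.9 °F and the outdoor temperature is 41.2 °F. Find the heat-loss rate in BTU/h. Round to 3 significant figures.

0.592 × 0.917 = 0.5429
0.895/0.251 = 3.566
R_total = 0.5429 + 21.3 + 3.566 = 25.41 ft²·°F·h/BTU
Q = A·ΔT/R = 1990 × (62.9 − 41.2) / 25.41 = 1700 BTU/h

1700 BTU/h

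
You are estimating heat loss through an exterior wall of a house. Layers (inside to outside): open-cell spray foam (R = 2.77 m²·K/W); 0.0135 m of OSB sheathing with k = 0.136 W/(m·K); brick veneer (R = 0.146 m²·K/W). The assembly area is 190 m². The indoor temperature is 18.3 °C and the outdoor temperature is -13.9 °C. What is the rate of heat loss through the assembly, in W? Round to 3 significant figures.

0.0135/0.136 = 0.09926
R_total = 2.77 + 0.09926 + 0.146 = 3.015 m²·K/W
Q = A·ΔT/R = 190 × (18.3 − (-13.9)) / 3.015 = 2029 W

2030 W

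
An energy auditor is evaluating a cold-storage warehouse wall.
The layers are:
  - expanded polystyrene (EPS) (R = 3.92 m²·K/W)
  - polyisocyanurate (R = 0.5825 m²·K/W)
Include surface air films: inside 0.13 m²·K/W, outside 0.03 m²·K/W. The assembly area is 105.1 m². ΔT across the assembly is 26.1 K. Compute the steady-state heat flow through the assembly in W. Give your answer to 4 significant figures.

588.3 W

R_total = 0.13 + 3.92 + 0.5825 + 0.03 = 4.6625 m²·K/W
Q = A·ΔT/R = 105.1 × 26.1 / 4.6625 = 588.33 W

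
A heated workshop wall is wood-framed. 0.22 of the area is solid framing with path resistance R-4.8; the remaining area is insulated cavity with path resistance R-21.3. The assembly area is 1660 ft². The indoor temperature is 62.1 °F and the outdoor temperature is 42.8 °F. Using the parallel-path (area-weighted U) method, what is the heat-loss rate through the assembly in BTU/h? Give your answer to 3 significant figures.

U_eff = 0.78/21.3 + 0.22/4.8 = 0.03662 + 0.04583 = 0.08245
R_eff = 1/U_eff = 12.13 ft²·°F·h/BTU
Q = 1660 × (62.1 − 42.8) / 12.13 = 2642 BTU/h

2640 BTU/h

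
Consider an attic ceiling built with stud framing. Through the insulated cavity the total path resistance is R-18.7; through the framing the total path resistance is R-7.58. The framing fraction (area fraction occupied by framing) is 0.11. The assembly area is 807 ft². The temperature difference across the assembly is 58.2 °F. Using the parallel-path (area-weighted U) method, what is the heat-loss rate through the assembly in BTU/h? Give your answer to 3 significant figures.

2920 BTU/h

U_eff = 0.89/18.7 + 0.11/7.58 = 0.04759 + 0.01451 = 0.06211
R_eff = 1/U_eff = 16.1 ft²·°F·h/BTU
Q = 807 × 58.2 / 16.1 = 2917 BTU/h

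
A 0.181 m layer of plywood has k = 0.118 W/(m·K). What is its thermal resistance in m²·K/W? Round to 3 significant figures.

R = L/k = 0.181/0.118 = 1.534 m²·K/W

1.53 m²·K/W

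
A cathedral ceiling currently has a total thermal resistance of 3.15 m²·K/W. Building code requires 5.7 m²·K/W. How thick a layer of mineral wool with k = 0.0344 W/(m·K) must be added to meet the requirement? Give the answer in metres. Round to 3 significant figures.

0.0877 m

ΔR = 5.7 − 3.15 = 2.55 m²·K/W
L = ΔR × k = 2.55 × 0.0344 = 0.08772 m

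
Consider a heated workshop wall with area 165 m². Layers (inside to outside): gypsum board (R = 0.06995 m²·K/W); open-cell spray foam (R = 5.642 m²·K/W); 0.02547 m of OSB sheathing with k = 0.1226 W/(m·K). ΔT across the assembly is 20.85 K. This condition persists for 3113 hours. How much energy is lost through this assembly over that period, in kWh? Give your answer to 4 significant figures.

0.02547/0.1226 = 0.20775
R_total = 0.06995 + 5.642 + 0.20775 = 5.9197 m²·K/W
Q = 165 × 20.85 / 5.9197 = 581.15 W
E = 581.15 W × 3113 h / 1000 = 1809.1 kWh

1809 kWh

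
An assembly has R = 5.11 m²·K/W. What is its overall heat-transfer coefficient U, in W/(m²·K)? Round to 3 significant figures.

0.196 W/(m²·K)

U = 1/R = 1/5.11 = 0.1957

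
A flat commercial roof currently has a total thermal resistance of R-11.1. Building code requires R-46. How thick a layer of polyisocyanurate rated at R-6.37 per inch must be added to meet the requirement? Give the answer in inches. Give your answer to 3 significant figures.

ΔR = 46 − 11.1 = 34.9 ft²·°F·h/BTU
L = ΔR / (R/in) = 34.9/6.37 = 5.479 in

5.48 in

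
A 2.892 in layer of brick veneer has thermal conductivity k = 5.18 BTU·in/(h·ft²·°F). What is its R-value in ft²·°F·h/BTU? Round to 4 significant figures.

R = L/k = 2.892/5.18 = 0.5583 ft²·°F·h/BTU

0.5583 ft²·°F·h/BTU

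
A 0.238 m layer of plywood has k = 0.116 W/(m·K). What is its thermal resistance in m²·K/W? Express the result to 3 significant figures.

2.05 m²·K/W

R = L/k = 0.238/0.116 = 2.052 m²·K/W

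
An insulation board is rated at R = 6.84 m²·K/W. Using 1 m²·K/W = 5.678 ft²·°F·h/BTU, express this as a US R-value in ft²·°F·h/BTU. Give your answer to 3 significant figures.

R_US = 6.84 × 5.678 = 38.84

38.8 ft²·°F·h/BTU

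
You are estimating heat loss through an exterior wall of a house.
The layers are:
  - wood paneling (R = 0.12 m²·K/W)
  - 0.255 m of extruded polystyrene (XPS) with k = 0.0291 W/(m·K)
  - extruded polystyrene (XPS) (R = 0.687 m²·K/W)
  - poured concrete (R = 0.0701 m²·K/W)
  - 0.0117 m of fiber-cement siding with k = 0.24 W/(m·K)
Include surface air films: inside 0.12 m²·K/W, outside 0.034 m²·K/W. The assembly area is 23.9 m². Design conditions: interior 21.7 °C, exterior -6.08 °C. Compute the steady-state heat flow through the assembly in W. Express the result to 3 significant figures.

67.5 W

0.255/0.0291 = 8.763
0.0117/0.24 = 0.04875
R_total = 0.12 + 0.12 + 8.763 + 0.687 + 0.0701 + 0.04875 + 0.034 = 9.843 m²·K/W
Q = A·ΔT/R = 23.9 × (21.7 − (-6.08)) / 9.843 = 67.46 W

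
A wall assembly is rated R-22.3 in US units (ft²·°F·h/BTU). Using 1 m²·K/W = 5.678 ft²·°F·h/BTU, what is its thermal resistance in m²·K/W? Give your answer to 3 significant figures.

3.93 m²·K/W

R_SI = 22.3/5.678 = 3.927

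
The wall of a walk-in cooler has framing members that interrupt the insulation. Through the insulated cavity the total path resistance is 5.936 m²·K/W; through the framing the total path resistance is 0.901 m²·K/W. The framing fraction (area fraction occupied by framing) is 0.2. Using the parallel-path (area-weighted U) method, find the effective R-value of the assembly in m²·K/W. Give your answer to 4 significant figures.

U_eff = 0.8/5.936 + 0.2/0.901 = 0.13477 + 0.22198 = 0.35675
R_eff = 1/U_eff = 2.8031 m²·K/W

2.803 m²·K/W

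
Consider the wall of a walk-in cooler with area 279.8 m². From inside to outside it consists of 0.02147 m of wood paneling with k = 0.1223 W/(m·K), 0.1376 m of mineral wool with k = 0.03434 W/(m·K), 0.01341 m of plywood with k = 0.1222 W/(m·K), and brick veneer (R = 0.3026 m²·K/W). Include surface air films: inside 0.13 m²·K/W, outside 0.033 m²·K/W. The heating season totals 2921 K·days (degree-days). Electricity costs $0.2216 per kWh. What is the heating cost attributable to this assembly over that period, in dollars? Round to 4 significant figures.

913.6 dollars

0.02147/0.1223 = 0.17555
0.1376/0.03434 = 4.007
0.01341/0.1222 = 0.10974
R_total = 0.13 + 0.17555 + 4.007 + 0.10974 + 0.3026 + 0.033 = 4.7579 m²·K/W
E = A × HDD × 24 / R / 1000 = 279.8 × 2921 × 24 / 4.7579 / 1000 = 4122.7 kWh
Cost = 4122.7 × 0.2216 = $913.58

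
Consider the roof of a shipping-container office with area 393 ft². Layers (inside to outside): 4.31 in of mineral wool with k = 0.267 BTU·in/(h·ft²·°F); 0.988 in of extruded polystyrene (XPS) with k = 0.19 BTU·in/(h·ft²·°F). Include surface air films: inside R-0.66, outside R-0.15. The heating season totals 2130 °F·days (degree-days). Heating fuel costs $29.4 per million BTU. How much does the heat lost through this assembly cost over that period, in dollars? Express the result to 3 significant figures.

26.7 dollars

4.31/0.267 = 16.14
0.988/0.19 = 5.2
R_total = 0.66 + 16.14 + 5.2 + 0.15 = 22.15 ft²·°F·h/BTU
E = A × HDD × 24 / R = 393 × 2130 × 24 / 22.15 = 906900 BTU
Cost = 906900/10⁶ × 29.4 = $26.66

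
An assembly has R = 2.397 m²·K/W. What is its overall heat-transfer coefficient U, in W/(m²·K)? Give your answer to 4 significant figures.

U = 1/R = 1/2.397 = 0.41719

0.4172 W/(m²·K)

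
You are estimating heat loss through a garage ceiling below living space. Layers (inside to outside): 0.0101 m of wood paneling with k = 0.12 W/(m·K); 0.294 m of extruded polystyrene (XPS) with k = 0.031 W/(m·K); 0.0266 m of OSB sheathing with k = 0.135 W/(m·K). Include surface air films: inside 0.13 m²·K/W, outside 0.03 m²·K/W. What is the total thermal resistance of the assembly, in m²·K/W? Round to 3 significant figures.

0.0101/0.12 = 0.08417
0.294/0.031 = 9.484
0.0266/0.135 = 0.197
R_total = 0.13 + 0.08417 + 9.484 + 0.197 + 0.03 = 9.925 m²·K/W

9.93 m²·K/W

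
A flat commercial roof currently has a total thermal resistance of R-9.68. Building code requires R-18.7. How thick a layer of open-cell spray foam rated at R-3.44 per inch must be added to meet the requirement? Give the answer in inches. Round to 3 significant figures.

2.62 in

ΔR = 18.7 − 9.68 = 9.02 ft²·°F·h/BTU
L = ΔR / (R/in) = 9.02/3.44 = 2.622 in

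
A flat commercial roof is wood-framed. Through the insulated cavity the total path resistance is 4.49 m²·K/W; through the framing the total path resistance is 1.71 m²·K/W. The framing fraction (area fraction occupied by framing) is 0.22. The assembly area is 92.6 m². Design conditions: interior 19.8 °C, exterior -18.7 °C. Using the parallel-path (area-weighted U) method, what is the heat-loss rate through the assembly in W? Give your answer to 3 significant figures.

1080 W

U_eff = 0.78/4.49 + 0.22/1.71 = 0.1737 + 0.1287 = 0.3024
R_eff = 1/U_eff = 3.307 m²·K/W
Q = 92.6 × (19.8 − (-18.7)) / 3.307 = 1078 W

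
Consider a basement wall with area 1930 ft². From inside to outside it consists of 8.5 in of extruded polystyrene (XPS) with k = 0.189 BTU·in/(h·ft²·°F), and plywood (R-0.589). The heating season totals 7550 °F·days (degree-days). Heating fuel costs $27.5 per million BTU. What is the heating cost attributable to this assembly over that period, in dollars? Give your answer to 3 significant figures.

211 dollars

8.5/0.189 = 44.97
R_total = 44.97 + 0.589 = 45.56 ft²·°F·h/BTU
E = A × HDD × 24 / R = 1930 × 7550 × 24 / 45.56 = 7676000 BTU
Cost = 7676000/10⁶ × 27.5 = $211.1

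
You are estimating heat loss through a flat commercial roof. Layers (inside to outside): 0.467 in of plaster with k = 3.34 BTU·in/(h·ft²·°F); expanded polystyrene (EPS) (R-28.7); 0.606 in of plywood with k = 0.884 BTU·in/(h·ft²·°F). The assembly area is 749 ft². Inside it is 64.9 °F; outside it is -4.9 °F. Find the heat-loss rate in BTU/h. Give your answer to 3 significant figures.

0.467/3.34 = 0.1398
0.606/0.884 = 0.6855
R_total = 0.1398 + 28.7 + 0.6855 = 29.53 ft²·°F·h/BTU
Q = A·ΔT/R = 749 × (64.9 − (-4.9)) / 29.53 = 1771 BTU/h

1770 BTU/h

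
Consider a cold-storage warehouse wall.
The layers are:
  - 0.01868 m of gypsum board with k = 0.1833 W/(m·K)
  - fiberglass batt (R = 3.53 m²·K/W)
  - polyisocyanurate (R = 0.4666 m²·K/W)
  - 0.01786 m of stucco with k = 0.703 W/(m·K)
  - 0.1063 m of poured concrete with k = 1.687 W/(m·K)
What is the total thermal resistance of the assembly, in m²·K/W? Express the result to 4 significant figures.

4.187 m²·K/W

0.01868/0.1833 = 0.10191
0.01786/0.703 = 0.025405
0.1063/1.687 = 0.063011
R_total = 0.10191 + 3.53 + 0.4666 + 0.025405 + 0.063011 = 4.1869 m²·K/W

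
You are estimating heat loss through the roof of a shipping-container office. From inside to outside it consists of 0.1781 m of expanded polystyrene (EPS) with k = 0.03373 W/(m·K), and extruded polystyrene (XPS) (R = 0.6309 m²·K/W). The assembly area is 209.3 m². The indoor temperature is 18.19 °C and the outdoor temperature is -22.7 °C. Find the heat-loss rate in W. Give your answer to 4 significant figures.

0.1781/0.03373 = 5.2802
R_total = 5.2802 + 0.6309 = 5.9111 m²·K/W
Q = A·ΔT/R = 209.3 × (18.19 − (-22.7)) / 5.9111 = 1447.8 W

1448 W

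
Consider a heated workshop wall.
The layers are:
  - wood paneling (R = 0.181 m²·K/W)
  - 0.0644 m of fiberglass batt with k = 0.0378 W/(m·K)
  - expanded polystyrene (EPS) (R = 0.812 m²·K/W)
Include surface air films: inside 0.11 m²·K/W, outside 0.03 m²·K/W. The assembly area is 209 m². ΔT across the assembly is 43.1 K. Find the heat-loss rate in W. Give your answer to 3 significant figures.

3180 W

0.0644/0.0378 = 1.704
R_total = 0.11 + 0.181 + 1.704 + 0.812 + 0.03 = 2.837 m²·K/W
Q = A·ΔT/R = 209 × 43.1 / 2.837 = 3175 W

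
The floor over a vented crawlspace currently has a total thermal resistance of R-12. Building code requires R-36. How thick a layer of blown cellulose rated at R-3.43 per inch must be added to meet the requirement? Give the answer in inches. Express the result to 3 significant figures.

7.00 in

ΔR = 36 − 12 = 24 ft²·°F·h/BTU
L = ΔR / (R/in) = 24/3.43 = 6.997 in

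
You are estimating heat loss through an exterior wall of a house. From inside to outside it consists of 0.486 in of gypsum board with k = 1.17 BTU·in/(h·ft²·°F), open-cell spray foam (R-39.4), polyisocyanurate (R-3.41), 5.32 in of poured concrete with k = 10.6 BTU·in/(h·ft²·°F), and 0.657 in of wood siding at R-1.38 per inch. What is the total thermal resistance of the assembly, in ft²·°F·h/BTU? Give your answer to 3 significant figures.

44.6 ft²·°F·h/BTU

0.486/1.17 = 0.4154
5.32/10.6 = 0.5019
0.657 × 1.38 = 0.9067
R_total = 0.4154 + 39.4 + 3.41 + 0.5019 + 0.9067 = 44.63 ft²·°F·h/BTU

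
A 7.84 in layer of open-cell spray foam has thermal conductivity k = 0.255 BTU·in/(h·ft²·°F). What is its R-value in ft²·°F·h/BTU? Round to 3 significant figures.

R = L/k = 7.84/0.255 = 30.75 ft²·°F·h/BTU

30.7 ft²·°F·h/BTU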